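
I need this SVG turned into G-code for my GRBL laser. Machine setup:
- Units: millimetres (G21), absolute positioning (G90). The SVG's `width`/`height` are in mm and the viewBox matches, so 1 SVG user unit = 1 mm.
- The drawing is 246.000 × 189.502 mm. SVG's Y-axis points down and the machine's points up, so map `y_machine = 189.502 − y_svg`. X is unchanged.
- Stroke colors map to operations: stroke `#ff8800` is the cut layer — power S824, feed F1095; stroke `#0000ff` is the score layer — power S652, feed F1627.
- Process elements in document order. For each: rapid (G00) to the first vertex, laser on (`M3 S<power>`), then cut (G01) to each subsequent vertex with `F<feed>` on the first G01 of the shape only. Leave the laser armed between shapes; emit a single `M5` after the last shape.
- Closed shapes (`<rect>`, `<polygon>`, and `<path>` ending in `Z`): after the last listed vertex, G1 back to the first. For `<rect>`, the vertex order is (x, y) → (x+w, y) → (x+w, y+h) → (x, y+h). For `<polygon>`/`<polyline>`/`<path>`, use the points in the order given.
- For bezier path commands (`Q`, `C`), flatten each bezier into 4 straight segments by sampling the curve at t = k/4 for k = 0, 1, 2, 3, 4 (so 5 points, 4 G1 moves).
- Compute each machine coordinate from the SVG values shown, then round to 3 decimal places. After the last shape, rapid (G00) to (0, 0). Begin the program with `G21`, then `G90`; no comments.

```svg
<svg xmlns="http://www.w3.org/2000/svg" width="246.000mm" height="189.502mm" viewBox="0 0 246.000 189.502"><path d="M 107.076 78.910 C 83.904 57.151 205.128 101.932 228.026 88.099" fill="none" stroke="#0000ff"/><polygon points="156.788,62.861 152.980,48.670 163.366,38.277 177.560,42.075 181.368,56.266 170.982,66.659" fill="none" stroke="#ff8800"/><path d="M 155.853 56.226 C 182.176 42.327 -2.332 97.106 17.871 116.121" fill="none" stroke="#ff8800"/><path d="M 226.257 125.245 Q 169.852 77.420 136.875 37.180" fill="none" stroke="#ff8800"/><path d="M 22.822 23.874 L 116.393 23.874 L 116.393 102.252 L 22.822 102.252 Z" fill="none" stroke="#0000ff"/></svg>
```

G21
G90
G00 X107.076 Y110.592
M3 S652
G01 X112.979 Y116.391 F1627
G01 X150.275 Y108.970
G01 X196.209 Y100.063
G01 X228.026 Y101.403
G00 X156.788 Y126.641
M3 S824
G01 X152.980 Y140.832 F1095
G01 X163.366 Y151.225
G01 X177.560 Y147.427
G01 X181.368 Y133.236
G01 X170.982 Y122.843
G01 X156.788 Y126.641
G00 X155.853 Y133.276
M3 S824
G01 X142.557 Y132.455 F1095
G01 X89.157 Y115.671
G01 X34.609 Y92.716
G01 X17.871 Y73.381
G00 X226.257 Y64.257
M3 S824
G01 X199.519 Y87.695 F1095
G01 X175.709 Y110.186
G01 X154.828 Y131.728
G01 X136.875 Y152.322
G00 X22.822 Y165.628
M3 S652
G01 X116.393 Y165.628 F1627
G01 X116.393 Y87.250
G01 X22.822 Y87.250
G01 X22.822 Y165.628
M5
G00 X0.000 Y0.000

Since the viewBox matches the mm dimensions, user units are millimetres directly. The only transform is the Y-flip y_m = 189.502 − y_svg.

Shape 1 is a cubic bezier drawn with `<path>`. Its stroke #0000ff means score at S652, F1627. After flipping Y the toolpath is (107.076,110.592) → (112.979,116.391) → (150.275,108.970) → (196.209,100.063) → (228.026,101.403).

Shape 2 is a regular polygon drawn with `<polygon>`. Its stroke #ff8800 means cut at S824, F1095. After flipping Y the toolpath is (156.788,126.641) → (152.980,140.832) → (163.366,151.225) → (177.560,147.427) → (181.368,133.236) → (170.982,122.843) → (156.788,126.641), returning to the start.

Shape 3 is a cubic bezier drawn with `<path>`. Its stroke #ff8800 means cut at S824, F1095. After flipping Y the toolpath is (155.853,133.276) → (142.557,132.455) → (89.157,115.671) → (34.609,92.716) → (17.871,73.381).

Shape 4 is a quadratic bezier drawn with `<path>`. Its stroke #ff8800 means cut at S824, F1095. After flipping Y the toolpath is (226.257,64.257) → (199.519,87.695) → (175.709,110.186) → (154.828,131.728) → (136.875,152.322).

Shape 5 is a rectangle drawn with `<path>`. Its stroke #0000ff means score at S652, F1627. After flipping Y the toolpath is (22.822,165.628) → (116.393,165.628) → (116.393,87.250) → (22.822,87.250) → (22.822,165.628), returning to the start.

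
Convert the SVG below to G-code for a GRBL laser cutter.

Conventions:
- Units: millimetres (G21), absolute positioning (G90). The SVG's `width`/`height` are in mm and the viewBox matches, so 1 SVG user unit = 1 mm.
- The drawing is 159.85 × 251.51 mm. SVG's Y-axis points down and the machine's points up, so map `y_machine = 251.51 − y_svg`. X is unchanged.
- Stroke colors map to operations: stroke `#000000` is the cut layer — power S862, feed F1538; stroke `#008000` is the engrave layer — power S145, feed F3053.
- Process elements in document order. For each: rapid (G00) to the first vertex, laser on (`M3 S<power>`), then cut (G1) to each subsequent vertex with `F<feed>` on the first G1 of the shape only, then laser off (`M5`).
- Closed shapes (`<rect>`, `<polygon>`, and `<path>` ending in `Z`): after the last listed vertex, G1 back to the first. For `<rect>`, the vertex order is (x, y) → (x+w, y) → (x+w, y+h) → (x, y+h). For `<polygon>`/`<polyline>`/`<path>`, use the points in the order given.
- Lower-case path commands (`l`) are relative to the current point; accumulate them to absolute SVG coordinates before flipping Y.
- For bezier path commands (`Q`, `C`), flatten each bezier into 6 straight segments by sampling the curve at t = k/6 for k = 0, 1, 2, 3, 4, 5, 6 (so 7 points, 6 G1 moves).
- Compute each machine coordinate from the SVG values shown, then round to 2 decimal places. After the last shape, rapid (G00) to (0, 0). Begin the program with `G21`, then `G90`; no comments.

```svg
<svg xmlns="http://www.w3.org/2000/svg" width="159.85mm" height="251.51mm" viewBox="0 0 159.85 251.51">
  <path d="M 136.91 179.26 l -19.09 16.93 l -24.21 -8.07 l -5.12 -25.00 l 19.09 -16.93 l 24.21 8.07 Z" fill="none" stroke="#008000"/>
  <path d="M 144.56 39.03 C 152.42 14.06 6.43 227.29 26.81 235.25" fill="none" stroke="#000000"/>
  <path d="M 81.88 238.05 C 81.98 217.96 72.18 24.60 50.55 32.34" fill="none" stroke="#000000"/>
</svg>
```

G21
G90
G00 X136.91 Y72.25
M3 S145
G1 X117.82 Y55.32 F3053
G1 X93.61 Y63.39
G1 X88.49 Y88.39
G1 X107.58 Y105.32
G1 X131.79 Y97.25
G1 X136.91 Y72.25
M5
G00 X144.56 Y212.48
M3 S862
G1 X137.15 Y207.17 F1538
G1 X113.00 Y174.47
G1 X80.99 Y126.72
G1 X50.03 Y76.22
G1 X29.00 Y35.29
G1 X26.81 Y16.26
M5
G00 X81.88 Y13.46
M3 S862
G1 X81.10 Y36.21 F1538
G1 X78.61 Y77.44
G1 X74.36 Y126.75
G1 X68.31 Y173.74
G1 X60.39 Y208.01
G1 X50.55 Y219.17
M5
G00 X0.00 Y0.00

viewBox `0 0 159.85 251.51` with mm width/height → 1 unit = 1 mm. Flip: y_m = 251.51 − y_svg.

**Shape 1** — `<path>` regular polygon, stroke `#008000` → engrave (S145, F3053). Machine vertices: (136.91,72.25) → (117.82,55.32) → (93.61,63.39) → (88.49,88.39) → (107.58,105.32) → (131.79,97.25) → (136.91,72.25). Closed: final G1 returns to the first vertex.

**Shape 2** — `<path>` cubic bezier, stroke `#000000` → cut (S862, F1538). Control points (SVG): P0=(144.56,39.03), P1=(152.42,14.06), P2=(6.43,227.29), P3=(26.81,235.25); sampled at t=k/6. Machine vertices: (144.56,212.48) → (137.15,207.17) → (113.00,174.47) → (80.99,126.72) → (50.03,76.22) → (29.00,35.29) → (26.81,16.26). Open path.

**Shape 3** — `<path>` cubic bezier, stroke `#000000` → cut (S862, F1538). Control points (SVG): P0=(81.88,238.05), P1=(81.98,217.96), P2=(72.18,24.60), P3=(50.55,32.34); sampled at t=k/6. Machine vertices: (81.88,13.46) → (81.10,36.21) → (78.61,77.44) → (74.36,126.75) → (68.31,173.74) → (60.39,208.01) → (50.55,219.17). Open path.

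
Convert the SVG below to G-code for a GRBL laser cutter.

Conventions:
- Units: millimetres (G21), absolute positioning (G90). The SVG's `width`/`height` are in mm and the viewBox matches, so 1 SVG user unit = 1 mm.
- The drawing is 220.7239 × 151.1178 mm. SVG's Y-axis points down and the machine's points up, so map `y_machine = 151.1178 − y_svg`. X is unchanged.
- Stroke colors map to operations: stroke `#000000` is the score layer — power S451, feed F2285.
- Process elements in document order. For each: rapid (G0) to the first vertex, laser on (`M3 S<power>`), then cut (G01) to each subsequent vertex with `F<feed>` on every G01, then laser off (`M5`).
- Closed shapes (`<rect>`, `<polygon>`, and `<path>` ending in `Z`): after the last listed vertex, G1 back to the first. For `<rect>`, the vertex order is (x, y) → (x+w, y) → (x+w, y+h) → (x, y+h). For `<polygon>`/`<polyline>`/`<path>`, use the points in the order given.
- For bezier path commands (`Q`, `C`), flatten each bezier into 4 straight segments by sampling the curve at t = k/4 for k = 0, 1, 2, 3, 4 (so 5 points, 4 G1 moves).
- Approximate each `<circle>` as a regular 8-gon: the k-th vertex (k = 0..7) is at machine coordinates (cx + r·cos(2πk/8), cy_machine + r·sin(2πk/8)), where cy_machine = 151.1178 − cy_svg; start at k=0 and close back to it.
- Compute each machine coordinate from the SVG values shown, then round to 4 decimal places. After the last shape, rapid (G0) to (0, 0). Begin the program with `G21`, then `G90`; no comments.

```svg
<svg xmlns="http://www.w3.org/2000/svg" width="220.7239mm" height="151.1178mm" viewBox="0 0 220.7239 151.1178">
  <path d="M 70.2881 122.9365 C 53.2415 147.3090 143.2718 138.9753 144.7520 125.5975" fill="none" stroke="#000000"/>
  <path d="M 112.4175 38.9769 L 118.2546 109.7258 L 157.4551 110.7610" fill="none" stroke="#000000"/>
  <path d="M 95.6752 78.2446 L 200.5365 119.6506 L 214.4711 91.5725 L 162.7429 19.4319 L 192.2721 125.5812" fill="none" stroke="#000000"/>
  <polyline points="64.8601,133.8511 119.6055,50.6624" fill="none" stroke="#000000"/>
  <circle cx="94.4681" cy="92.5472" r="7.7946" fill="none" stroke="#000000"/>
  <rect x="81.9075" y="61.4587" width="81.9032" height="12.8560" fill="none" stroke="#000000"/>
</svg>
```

1 u = 1 mm; y_m = 151.1178 − y.

[1] `<path>` cubic bezier, #000000→score S451 F2285: (70.2881,28.1813) → (74.5234,15.6021) → (100.5725,12.6944) → (130.0954,16.8649) → (144.7520,25.5203)

[2] `<path>` open polyline, #000000→score S451 F2285: (112.4175,112.1409) → (118.2546,41.3920) → (157.4551,40.3568)

[3] `<path>` open polyline, #000000→score S451 F2285: (95.6752,72.8732) → (200.5365,31.4672) → (214.4711,59.5453) → (162.7429,131.6859) → (192.2721,25.5366)

[4] `<polyline>` line segment, #000000→score S451 F2285: (64.8601,17.2667) → (119.6055,100.4554)

[5] `<circle>` circle, #000000→score S451 F2285: (102.2627,58.5706) → (99.9797,64.0822) → (94.4681,66.3652) → (88.9565,64.0822) → (86.6735,58.5706) → (88.9565,53.0590) → (94.4681,50.7760) → (99.9797,53.0590) → (102.2627,58.5706) (closed)

[6] `<rect>` rectangle, #000000→score S451 F2285: (81.9075,89.6591) → (163.8107,89.6591) → (163.8107,76.8031) → (81.9075,76.8031) → (81.9075,89.6591) (closed)

G21
G90
G0 X70.2881 Y28.1813
M3 S451
G01 X74.5234 Y15.6021 F2285
G01 X100.5725 Y12.6944 F2285
G01 X130.0954 Y16.8649 F2285
G01 X144.7520 Y25.5203 F2285
M5
G0 X112.4175 Y112.1409
M3 S451
G01 X118.2546 Y41.3920 F2285
G01 X157.4551 Y40.3568 F2285
M5
G0 X95.6752 Y72.8732
M3 S451
G01 X200.5365 Y31.4672 F2285
G01 X214.4711 Y59.5453 F2285
G01 X162.7429 Y131.6859 F2285
G01 X192.2721 Y25.5366 F2285
M5
G0 X64.8601 Y17.2667
M3 S451
G01 X119.6055 Y100.4554 F2285
M5
G0 X102.2627 Y58.5706
M3 S451
G01 X99.9797 Y64.0822 F2285
G01 X94.4681 Y66.3652 F2285
G01 X88.9565 Y64.0822 F2285
G01 X86.6735 Y58.5706 F2285
G01 X88.9565 Y53.0590 F2285
G01 X94.4681 Y50.7760 F2285
G01 X99.9797 Y53.0590 F2285
G01 X102.2627 Y58.5706 F2285
M5
G0 X81.9075 Y89.6591
M3 S451
G01 X163.8107 Y89.6591 F2285
G01 X163.8107 Y76.8031 F2285
G01 X81.9075 Y76.8031 F2285
G01 X81.9075 Y89.6591 F2285
M5
G0 X0.0000 Y0.0000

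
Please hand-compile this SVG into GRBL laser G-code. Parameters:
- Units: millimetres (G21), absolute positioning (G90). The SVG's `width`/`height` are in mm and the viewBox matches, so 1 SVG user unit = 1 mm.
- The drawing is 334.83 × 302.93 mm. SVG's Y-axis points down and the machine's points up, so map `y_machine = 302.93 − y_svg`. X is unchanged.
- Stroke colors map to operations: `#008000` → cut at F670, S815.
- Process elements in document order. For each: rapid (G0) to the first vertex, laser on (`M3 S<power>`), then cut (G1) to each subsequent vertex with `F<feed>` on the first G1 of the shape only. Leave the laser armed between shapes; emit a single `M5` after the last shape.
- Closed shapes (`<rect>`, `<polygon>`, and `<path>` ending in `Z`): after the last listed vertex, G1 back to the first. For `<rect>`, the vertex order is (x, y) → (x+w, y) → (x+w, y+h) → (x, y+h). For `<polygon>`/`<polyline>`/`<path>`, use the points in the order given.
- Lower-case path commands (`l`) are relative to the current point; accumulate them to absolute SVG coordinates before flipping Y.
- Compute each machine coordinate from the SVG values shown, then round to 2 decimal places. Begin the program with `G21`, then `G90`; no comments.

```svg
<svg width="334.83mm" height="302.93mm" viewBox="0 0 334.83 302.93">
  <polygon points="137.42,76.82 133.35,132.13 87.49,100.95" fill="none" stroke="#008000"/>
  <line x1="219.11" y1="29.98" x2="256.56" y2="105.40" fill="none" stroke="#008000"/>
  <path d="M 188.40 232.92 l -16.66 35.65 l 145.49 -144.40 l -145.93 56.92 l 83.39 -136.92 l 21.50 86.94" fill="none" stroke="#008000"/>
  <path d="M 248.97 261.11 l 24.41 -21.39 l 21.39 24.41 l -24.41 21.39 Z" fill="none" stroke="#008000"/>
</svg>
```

Since the viewBox matches the mm dimensions, user units are millimetres directly. The only transform is the Y-flip y_m = 302.93 − y_svg.

Shape 1 is a regular polygon drawn with `<polygon>`. Its stroke #008000 means cut at S815, F670. After flipping Y the toolpath is (137.42,226.11) → (133.35,170.80) → (87.49,201.98) → (137.42,226.11), returning to the start.

Shape 2 is a line segment drawn with `<line>`. Its stroke #008000 means cut at S815, F670. After flipping Y the toolpath is (219.11,272.95) → (256.56,197.53).

Shape 3 is a open polyline drawn with `<path>`. Its stroke #008000 means cut at S815, F670. After flipping Y the toolpath is (188.40,70.01) → (171.74,34.36) → (317.23,178.76) → (171.30,121.84) → (254.69,258.76) → (276.19,171.82).

Shape 4 is a regular polygon drawn with `<path>`. Its stroke #008000 means cut at S815, F670. After flipping Y the toolpath is (248.97,41.82) → (273.38,63.21) → (294.77,38.80) → (270.36,17.41) → (248.97,41.82), returning to the start.

G21
G90
G0 X137.42 Y226.11
M3 S815
G1 X133.35 Y170.80 F670
G1 X87.49 Y201.98
G1 X137.42 Y226.11
G0 X219.11 Y272.95
M3 S815
G1 X256.56 Y197.53 F670
G0 X188.40 Y70.01
M3 S815
G1 X171.74 Y34.36 F670
G1 X317.23 Y178.76
G1 X171.30 Y121.84
G1 X254.69 Y258.76
G1 X276.19 Y171.82
G0 X248.97 Y41.82
M3 S815
G1 X273.38 Y63.21 F670
G1 X294.77 Y38.80
G1 X270.36 Y17.41
G1 X248.97 Y41.82
M5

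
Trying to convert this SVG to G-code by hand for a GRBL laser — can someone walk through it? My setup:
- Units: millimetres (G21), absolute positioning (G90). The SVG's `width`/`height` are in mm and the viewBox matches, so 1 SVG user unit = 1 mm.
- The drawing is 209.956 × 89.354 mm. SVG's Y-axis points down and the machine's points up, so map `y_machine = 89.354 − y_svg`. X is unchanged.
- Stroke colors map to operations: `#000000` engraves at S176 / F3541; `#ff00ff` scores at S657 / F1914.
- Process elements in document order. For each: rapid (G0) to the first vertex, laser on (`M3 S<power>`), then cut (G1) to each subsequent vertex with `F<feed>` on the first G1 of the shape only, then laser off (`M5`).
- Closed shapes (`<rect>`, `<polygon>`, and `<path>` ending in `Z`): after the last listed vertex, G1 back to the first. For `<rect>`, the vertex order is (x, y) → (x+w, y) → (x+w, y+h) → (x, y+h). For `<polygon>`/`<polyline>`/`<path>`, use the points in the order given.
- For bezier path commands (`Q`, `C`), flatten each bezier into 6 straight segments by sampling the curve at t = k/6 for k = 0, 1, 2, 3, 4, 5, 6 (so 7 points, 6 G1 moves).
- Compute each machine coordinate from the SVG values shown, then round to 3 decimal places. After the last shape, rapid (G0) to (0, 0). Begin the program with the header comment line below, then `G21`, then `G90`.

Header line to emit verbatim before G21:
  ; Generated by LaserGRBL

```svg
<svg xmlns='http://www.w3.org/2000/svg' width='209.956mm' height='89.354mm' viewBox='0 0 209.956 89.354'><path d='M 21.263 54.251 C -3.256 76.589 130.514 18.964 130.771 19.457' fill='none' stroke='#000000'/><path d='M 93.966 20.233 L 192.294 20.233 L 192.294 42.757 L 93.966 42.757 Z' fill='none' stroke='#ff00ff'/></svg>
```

; Generated by LaserGRBL
G21
G90
G0 X21.263 Y35.103
M3 S176
G1 X20.843 Y29.958 F3541
G1 X38.700 Y34.305
G1 X66.726 Y44.308
G1 X96.817 Y56.131
G1 X120.867 Y65.940
G1 X130.771 Y69.897
M5
G0 X93.966 Y69.121
M3 S657
G1 X192.294 Y69.121 F1914
G1 X192.294 Y46.597
G1 X93.966 Y46.597
G1 X93.966 Y69.121
M5
G0 X0.000 Y0.000

Since the viewBox matches the mm dimensions, user units are millimetres directly. The only transform is the Y-flip y_m = 89.354 − y_svg.

Shape 1 is a cubic bezier drawn with `<path>`. Its stroke #000000 means engrave at S176, F3541. After flipping Y the toolpath is (21.263,35.103) → (20.843,29.958) → (38.700,34.305) → (66.726,44.308) → (96.817,56.131) → (120.867,65.940) → (130.771,69.897).

Shape 2 is a rectangle drawn with `<path>`. Its stroke #ff00ff means score at S657, F1914. After flipping Y the toolpath is (93.966,69.121) → (192.294,69.121) → (192.294,46.597) → (93.966,46.597) → (93.966,69.121), returning to the start.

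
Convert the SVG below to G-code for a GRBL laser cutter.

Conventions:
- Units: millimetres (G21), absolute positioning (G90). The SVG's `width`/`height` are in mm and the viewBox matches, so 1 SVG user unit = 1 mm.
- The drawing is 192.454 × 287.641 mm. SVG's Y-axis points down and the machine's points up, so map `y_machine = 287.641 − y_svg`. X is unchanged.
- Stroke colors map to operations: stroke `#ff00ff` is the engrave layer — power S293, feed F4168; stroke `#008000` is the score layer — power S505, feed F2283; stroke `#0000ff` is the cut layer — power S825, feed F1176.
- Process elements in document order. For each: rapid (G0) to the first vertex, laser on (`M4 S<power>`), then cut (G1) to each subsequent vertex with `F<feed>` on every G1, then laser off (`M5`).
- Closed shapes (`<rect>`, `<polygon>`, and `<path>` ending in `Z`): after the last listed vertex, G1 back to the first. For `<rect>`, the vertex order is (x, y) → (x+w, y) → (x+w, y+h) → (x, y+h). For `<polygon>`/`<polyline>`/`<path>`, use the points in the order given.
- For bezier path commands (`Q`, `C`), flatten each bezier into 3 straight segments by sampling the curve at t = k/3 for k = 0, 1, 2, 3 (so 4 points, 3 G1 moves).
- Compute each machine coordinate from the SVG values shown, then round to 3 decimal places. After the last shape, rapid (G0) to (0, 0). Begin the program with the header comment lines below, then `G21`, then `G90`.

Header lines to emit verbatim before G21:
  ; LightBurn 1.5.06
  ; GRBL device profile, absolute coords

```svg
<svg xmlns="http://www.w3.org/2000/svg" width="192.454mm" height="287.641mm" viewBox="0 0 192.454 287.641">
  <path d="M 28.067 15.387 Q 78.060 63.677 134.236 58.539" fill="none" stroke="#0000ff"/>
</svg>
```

1 u = 1 mm; y_m = 287.641 − y.

[1] `<path>` quadratic bezier, #0000ff→cut S825 F1176: (28.067,272.254) → (62.083,245.997) → (97.472,231.613) → (134.236,229.102)

; LightBurn 1.5.06
; GRBL device profile, absolute coords
G21
G90
G0 X28.067 Y272.254
M4 S825
G1 X62.083 Y245.997 F1176
G1 X97.472 Y231.613 F1176
G1 X134.236 Y229.102 F1176
M5
G0 X0.000 Y0.000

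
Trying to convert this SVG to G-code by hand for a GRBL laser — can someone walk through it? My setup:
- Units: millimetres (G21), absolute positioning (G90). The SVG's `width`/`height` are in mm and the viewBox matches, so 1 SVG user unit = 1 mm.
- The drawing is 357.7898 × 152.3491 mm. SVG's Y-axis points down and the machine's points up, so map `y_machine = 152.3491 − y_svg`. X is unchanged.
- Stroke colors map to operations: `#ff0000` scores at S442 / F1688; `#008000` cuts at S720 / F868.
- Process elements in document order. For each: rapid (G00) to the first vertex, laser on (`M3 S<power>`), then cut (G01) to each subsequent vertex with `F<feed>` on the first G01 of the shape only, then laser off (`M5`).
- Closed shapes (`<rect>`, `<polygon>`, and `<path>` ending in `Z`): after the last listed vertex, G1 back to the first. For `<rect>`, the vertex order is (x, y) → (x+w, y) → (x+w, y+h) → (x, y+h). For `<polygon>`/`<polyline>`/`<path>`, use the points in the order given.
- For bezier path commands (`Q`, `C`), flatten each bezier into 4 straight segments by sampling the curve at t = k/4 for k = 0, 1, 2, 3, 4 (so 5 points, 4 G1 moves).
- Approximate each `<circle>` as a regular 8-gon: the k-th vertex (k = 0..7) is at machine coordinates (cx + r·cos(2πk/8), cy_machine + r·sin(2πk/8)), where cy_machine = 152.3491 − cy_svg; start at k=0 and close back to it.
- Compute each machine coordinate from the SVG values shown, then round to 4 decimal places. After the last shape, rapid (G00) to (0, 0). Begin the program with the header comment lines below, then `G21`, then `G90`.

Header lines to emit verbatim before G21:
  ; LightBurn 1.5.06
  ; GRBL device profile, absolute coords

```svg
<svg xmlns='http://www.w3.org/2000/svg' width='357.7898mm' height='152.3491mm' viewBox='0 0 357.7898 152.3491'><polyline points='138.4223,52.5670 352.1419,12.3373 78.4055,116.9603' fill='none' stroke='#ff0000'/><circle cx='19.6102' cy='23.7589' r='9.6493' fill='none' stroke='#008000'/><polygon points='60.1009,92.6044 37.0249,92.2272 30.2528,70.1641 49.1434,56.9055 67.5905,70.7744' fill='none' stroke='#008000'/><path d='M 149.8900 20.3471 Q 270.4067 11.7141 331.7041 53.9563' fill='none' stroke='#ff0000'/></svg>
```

; LightBurn 1.5.06
; GRBL device profile, absolute coords
G21
G90
G00 X138.4223 Y99.7821
M3 S442
G01 X352.1419 Y140.0118 F1688
G01 X78.4055 Y35.3888
M5
G00 X29.2595 Y128.5902
M3 S720
G01 X26.4333 Y135.4133 F868
G01 X19.6102 Y138.2395
G01 X12.7871 Y135.4133
G01 X9.9609 Y128.5902
G01 X12.7871 Y121.7671
G01 X19.6102 Y118.9409
G01 X26.4333 Y121.7671
G01 X29.2595 Y128.5902
M5
G00 X60.1009 Y59.7447
M3 S720
G01 X37.0249 Y60.1219 F868
G01 X30.2528 Y82.1850
G01 X49.1434 Y95.4436
G01 X67.5905 Y81.5747
G01 X60.1009 Y59.7447
M5
G00 X149.8900 Y132.0020
M3 S442
G01 X206.4471 Y133.1388 F1688
G01 X255.6019 Y127.9162
G01 X297.3542 Y116.3342
G01 X331.7041 Y98.3928
M5
G00 X0.0000 Y0.0000

1 u = 1 mm; y_m = 152.3491 − y.

[1] `<polyline>` open polyline, #ff0000→score S442 F1688: (138.4223,99.7821) → (352.1419,140.0118) → (78.4055,35.3888)

[2] `<circle>` circle, #008000→cut S720 F868: (29.2595,128.5902) → (26.4333,135.4133) → (19.6102,138.2395) → (12.7871,135.4133) → (9.9609,128.5902) → (12.7871,121.7671) → (19.6102,118.9409) → (26.4333,121.7671) → (29.2595,128.5902) (closed)

[3] `<polygon>` regular polygon, #008000→cut S720 F868: (60.1009,59.7447) → (37.0249,60.1219) → (30.2528,82.1850) → (49.1434,95.4436) → (67.5905,81.5747) → (60.1009,59.7447) (closed)

[4] `<path>` quadratic bezier, #ff0000→score S442 F1688: (149.8900,132.0020) → (206.4471,133.1388) → (255.6019,127.9162) → (297.3542,116.3342) → (331.7041,98.3928)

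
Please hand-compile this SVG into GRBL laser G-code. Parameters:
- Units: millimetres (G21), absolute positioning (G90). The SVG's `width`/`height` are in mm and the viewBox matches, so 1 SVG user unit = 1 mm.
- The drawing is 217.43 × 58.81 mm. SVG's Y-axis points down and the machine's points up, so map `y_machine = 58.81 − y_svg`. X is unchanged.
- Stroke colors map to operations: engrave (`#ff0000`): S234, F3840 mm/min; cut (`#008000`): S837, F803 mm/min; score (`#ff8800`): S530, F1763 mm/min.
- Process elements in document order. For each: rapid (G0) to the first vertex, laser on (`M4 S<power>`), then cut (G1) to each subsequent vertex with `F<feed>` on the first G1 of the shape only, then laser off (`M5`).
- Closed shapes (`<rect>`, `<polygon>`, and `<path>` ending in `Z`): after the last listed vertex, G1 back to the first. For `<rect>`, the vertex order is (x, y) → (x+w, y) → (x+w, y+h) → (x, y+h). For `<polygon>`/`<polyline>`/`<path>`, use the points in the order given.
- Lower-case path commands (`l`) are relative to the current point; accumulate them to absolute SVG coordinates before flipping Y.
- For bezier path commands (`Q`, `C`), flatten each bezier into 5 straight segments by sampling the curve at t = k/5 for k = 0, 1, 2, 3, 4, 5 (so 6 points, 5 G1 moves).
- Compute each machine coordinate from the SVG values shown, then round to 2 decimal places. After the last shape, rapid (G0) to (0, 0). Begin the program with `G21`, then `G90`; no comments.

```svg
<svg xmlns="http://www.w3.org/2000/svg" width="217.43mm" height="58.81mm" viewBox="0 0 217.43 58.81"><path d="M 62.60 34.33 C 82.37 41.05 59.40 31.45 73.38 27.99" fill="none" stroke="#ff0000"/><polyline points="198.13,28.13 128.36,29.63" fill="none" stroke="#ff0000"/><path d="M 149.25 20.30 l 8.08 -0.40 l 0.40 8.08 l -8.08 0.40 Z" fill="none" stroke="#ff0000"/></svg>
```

viewBox `0 0 217.43 58.81` with mm width/height → 1 unit = 1 mm. Flip: y_m = 58.81 − y_svg.

**Shape 1** — `<path>` cubic bezier, stroke `#ff0000` → engrave (S234, F3840). Control points (SVG): P0=(62.60,34.33), P1=(82.37,41.05), P2=(59.40,31.45), P3=(73.38,27.99); sampled at t=k/5. Machine vertices: (62.60,24.48) → (69.97,22.23) → (70.91,22.81) → (69.24,25.16) → (68.79,28.19) → (73.38,30.82). Open path.

**Shape 2** — `<polyline>` line segment, stroke `#ff0000` → engrave (S234, F3840). Machine vertices: (198.13,30.68) → (128.36,29.18). Open path.

**Shape 3** — `<path>` regular polygon, stroke `#ff0000` → engrave (S234, F3840). Machine vertices: (149.25,38.51) → (157.33,38.91) → (157.73,30.83) → (149.65,30.43) → (149.25,38.51). Closed: final G1 returns to the first vertex.

G21
G90
G0 X62.60 Y24.48
M4 S234
G1 X69.97 Y22.23 F3840
G1 X70.91 Y22.81
G1 X69.24 Y25.16
G1 X68.79 Y28.19
G1 X73.38 Y30.82
M5
G0 X198.13 Y30.68
M4 S234
G1 X128.36 Y29.18 F3840
M5
G0 X149.25 Y38.51
M4 S234
G1 X157.33 Y38.91 F3840
G1 X157.73 Y30.83
G1 X149.65 Y30.43
G1 X149.25 Y38.51
M5
G0 X0.00 Y0.00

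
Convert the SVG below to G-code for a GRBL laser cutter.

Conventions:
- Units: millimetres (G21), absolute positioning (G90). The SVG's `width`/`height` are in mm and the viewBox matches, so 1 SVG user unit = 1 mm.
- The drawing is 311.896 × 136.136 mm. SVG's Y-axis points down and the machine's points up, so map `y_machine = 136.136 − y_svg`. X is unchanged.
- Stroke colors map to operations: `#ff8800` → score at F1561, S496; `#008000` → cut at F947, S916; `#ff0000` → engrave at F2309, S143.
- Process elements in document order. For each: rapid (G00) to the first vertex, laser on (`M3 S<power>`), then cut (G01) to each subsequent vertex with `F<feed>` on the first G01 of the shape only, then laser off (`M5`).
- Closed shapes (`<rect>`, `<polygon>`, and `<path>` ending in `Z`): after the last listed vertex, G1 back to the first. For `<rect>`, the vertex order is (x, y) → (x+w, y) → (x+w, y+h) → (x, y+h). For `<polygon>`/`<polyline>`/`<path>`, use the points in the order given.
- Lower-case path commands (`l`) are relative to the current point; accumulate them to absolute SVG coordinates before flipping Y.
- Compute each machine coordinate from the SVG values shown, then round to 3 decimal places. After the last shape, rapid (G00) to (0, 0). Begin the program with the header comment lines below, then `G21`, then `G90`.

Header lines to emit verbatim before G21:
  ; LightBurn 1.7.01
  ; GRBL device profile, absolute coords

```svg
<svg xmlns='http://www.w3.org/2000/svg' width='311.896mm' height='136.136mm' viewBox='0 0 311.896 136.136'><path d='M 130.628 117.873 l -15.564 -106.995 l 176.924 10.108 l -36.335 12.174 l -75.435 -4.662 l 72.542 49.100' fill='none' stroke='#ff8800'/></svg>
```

1 u = 1 mm; y_m = 136.136 − y.

[1] `<path>` open polyline, #ff8800→score S496 F1561: (130.628,18.263) → (115.064,125.258) → (291.988,115.150) → (255.653,102.976) → (180.218,107.638) → (252.760,58.538)

; LightBurn 1.7.01
; GRBL device profile, absolute coords
G21
G90
G00 X130.628 Y18.263
M3 S496
G01 X115.064 Y125.258 F1561
G01 X291.988 Y115.150
G01 X255.653 Y102.976
G01 X180.218 Y107.638
G01 X252.760 Y58.538
M5
G00 X0.000 Y0.000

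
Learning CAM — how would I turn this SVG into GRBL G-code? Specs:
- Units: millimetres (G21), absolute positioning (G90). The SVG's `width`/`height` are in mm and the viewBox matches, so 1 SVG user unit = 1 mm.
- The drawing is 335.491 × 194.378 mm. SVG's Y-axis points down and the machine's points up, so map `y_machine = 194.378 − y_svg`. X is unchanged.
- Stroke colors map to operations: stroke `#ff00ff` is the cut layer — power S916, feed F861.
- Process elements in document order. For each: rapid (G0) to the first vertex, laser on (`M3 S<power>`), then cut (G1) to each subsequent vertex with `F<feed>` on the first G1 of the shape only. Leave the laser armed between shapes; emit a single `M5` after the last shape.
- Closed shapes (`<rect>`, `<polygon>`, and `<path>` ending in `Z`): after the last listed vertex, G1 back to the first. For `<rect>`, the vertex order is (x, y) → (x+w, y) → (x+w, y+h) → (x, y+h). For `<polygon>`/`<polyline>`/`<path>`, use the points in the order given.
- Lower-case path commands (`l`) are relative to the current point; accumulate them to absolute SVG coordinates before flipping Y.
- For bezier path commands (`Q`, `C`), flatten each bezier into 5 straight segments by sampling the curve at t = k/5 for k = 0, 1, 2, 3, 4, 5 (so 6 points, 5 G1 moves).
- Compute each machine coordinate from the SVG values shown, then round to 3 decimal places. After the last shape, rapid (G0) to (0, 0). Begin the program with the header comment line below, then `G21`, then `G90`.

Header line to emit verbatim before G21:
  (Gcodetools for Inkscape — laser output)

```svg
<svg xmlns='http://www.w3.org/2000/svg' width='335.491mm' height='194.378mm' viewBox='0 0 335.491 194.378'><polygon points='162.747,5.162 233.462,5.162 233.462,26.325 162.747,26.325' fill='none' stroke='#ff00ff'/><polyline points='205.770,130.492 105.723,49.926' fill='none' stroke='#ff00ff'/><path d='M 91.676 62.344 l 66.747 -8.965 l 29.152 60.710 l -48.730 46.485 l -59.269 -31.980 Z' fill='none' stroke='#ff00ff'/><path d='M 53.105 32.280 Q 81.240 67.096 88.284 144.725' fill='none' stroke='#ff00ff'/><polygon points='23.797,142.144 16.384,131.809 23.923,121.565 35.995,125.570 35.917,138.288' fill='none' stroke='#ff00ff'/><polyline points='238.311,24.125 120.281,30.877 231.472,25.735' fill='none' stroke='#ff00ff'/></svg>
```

(Gcodetools for Inkscape — laser output)
G21
G90
G0 X162.747 Y189.216
M3 S916
G1 X233.462 Y189.216 F861
G1 X233.462 Y168.053
G1 X162.747 Y168.053
G1 X162.747 Y189.216
G0 X205.770 Y63.886
M3 S916
G1 X105.723 Y144.452 F861
G0 X91.676 Y132.034
M3 S916
G1 X158.423 Y140.999 F861
G1 X187.575 Y80.289
G1 X138.845 Y33.804
G1 X79.576 Y65.784
G1 X91.676 Y132.034
G0 X53.105 Y162.098
M3 S916
G1 X63.515 Y146.459 F861
G1 X72.238 Y127.395
G1 X79.274 Y104.906
G1 X84.623 Y78.992
G1 X88.284 Y49.653
G0 X23.797 Y52.234
M3 S916
G1 X16.384 Y62.569 F861
G1 X23.923 Y72.813
G1 X35.995 Y68.808
G1 X35.917 Y56.090
G1 X23.797 Y52.234
G0 X238.311 Y170.253
M3 S916
G1 X120.281 Y163.501 F861
G1 X231.472 Y168.643
M5
G0 X0.000 Y0.000

1 u = 1 mm; y_m = 194.378 − y.

[1] `<polygon>` rectangle, #ff00ff→cut S916 F861: (162.747,189.216) → (233.462,189.216) → (233.462,168.053) → (162.747,168.053) → (162.747,189.216) (closed)

[2] `<polyline>` line segment, #ff00ff→cut S916 F861: (205.770,63.886) → (105.723,144.452)

[3] `<path>` regular polygon, #ff00ff→cut S916 F861: (91.676,132.034) → (158.423,140.999) → (187.575,80.289) → (138.845,33.804) → (79.576,65.784) → (91.676,132.034) (closed)

[4] `<path>` quadratic bezier, #ff00ff→cut S916 F861: (53.105,162.098) → (63.515,146.459) → (72.238,127.395) → (79.274,104.906) → (84.623,78.992) → (88.284,49.653)

[5] `<polygon>` regular polygon, #ff00ff→cut S916 F861: (23.797,52.234) → (16.384,62.569) → (23.923,72.813) → (35.995,68.808) → (35.917,56.090) → (23.797,52.234) (closed)

[6] `<polyline>` open polyline, #ff00ff→cut S916 F861: (238.311,170.253) → (120.281,163.501) → (231.472,168.643)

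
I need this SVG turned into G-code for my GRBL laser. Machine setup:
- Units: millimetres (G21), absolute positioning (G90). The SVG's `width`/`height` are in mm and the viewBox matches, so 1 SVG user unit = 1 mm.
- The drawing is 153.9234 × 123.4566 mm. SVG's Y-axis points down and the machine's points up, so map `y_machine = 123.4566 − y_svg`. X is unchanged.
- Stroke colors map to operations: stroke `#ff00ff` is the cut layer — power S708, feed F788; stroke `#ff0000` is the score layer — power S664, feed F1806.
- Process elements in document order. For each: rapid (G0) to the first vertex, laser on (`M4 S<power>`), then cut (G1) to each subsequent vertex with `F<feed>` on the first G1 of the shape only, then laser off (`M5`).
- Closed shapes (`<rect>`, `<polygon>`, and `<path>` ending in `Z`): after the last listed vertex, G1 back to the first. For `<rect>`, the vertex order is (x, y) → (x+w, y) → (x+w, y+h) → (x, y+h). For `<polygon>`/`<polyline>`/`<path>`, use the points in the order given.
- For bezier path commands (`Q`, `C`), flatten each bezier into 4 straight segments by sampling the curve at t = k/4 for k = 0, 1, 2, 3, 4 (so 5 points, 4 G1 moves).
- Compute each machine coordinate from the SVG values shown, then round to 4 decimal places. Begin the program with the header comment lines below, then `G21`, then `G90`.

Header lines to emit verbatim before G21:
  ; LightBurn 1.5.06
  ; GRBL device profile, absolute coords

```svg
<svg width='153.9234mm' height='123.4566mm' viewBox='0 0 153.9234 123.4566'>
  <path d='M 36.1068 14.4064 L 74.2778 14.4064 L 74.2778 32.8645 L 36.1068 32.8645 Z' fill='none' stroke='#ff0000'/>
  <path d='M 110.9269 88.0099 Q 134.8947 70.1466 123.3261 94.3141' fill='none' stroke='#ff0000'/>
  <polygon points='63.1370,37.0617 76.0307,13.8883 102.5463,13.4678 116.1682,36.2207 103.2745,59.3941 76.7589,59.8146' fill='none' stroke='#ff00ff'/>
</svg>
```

viewBox `0 0 153.9234 123.4566` with mm width/height → 1 unit = 1 mm. Flip: y_m = 123.4566 − y_svg.

**Shape 1** — `<path>` rectangle, stroke `#ff0000` → score (S664, F1806). Machine vertices: (36.1068,109.0502) → (74.2778,109.0502) → (74.2778,90.5921) → (36.1068,90.5921) → (36.1068,109.0502). Closed: final G1 returns to the first vertex.

**Shape 2** — `<path>` quadratic bezier, stroke `#ff0000` → score (S664, F1806). Control points (SVG): P0=(110.9269,88.0099), P1=(134.8947,70.1466), P2=(123.3261,94.3141); sampled at t=k/4. Machine vertices: (110.9269,35.4467) → (120.6898,41.7514) → (126.0106,42.8023) → (126.8894,38.5993) → (123.3261,29.1425). Open path.

**Shape 3** — `<polygon>` regular polygon, stroke `#ff00ff` → cut (S708, F788). Machine vertices: (63.1370,86.3949) → (76.0307,109.5683) → (102.5463,109.9888) → (116.1682,87.2359) → (103.2745,64.0625) → (76.7589,63.6420) → (63.1370,86.3949). Closed: final G1 returns to the first vertex.

; LightBurn 1.5.06
; GRBL device profile, absolute coords
G21
G90
G0 X36.1068 Y109.0502
M4 S664
G1 X74.2778 Y109.0502 F1806
G1 X74.2778 Y90.5921
G1 X36.1068 Y90.5921
G1 X36.1068 Y109.0502
M5
G0 X110.9269 Y35.4467
M4 S664
G1 X120.6898 Y41.7514 F1806
G1 X126.0106 Y42.8023
G1 X126.8894 Y38.5993
G1 X123.3261 Y29.1425
M5
G0 X63.1370 Y86.3949
M4 S708
G1 X76.0307 Y109.5683 F788
G1 X102.5463 Y109.9888
G1 X116.1682 Y87.2359
G1 X103.2745 Y64.0625
G1 X76.7589 Y63.6420
G1 X63.1370 Y86.3949
M5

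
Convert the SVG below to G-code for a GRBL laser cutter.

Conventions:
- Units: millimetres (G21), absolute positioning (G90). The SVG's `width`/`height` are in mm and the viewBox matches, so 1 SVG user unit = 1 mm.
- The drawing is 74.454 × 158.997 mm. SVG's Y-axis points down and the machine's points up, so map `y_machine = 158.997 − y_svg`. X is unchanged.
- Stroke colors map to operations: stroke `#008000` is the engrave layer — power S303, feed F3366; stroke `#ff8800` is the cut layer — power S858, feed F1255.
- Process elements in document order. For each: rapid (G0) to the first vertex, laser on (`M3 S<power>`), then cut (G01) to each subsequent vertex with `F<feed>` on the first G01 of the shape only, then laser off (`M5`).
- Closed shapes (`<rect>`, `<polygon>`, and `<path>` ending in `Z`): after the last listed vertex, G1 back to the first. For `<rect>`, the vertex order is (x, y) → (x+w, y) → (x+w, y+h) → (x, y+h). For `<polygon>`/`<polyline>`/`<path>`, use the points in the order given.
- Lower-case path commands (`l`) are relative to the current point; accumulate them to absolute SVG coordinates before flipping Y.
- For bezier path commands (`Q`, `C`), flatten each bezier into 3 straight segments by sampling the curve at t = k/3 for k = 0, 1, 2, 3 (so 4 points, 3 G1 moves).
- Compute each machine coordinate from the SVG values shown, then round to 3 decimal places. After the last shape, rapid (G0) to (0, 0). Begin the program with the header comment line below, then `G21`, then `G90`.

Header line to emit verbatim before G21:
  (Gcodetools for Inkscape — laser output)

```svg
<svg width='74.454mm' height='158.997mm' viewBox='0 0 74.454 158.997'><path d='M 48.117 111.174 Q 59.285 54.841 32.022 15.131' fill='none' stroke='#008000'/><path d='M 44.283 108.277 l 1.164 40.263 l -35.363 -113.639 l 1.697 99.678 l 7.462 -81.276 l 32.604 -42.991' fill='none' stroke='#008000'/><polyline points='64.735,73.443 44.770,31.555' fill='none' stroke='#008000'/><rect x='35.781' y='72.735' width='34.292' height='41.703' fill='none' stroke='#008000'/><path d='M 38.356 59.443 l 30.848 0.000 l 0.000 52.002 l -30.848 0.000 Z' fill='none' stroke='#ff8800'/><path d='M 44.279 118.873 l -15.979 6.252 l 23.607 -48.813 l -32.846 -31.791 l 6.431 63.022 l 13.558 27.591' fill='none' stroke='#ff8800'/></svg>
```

(Gcodetools for Inkscape — laser output)
G21
G90
G0 X48.117 Y47.823
M3 S303
G01 X51.292 Y83.531 F3366
G01 X45.927 Y115.546
G01 X32.022 Y143.866
M5
G0 X44.283 Y50.720
M3 S303
G01 X45.447 Y10.457 F3366
G01 X10.084 Y124.096
G01 X11.781 Y24.418
G01 X19.243 Y105.694
G01 X51.847 Y148.685
M5
G0 X64.735 Y85.554
M3 S303
G01 X44.770 Y127.442 F3366
M5
G0 X35.781 Y86.262
M3 S303
G01 X70.073 Y86.262 F3366
G01 X70.073 Y44.559
G01 X35.781 Y44.559
G01 X35.781 Y86.262
M5
G0 X38.356 Y99.554
M3 S858
G01 X69.204 Y99.554 F1255
G01 X69.204 Y47.552
G01 X38.356 Y47.552
G01 X38.356 Y99.554
M5
G0 X44.279 Y40.124
M3 S858
G01 X28.300 Y33.872 F1255
G01 X51.907 Y82.685
G01 X19.061 Y114.476
G01 X25.492 Y51.454
G01 X39.050 Y23.863
M5
G0 X0.000 Y0.000

Since the viewBox matches the mm dimensions, user units are millimetres directly. The only transform is the Y-flip y_m = 158.997 − y_svg.

Shape 1 is a quadratic bezier drawn with `<path>`. Its stroke #008000 means engrave at S303, F3366. After flipping Y the toolpath is (48.117,47.823) → (51.292,83.531) → (45.927,115.546) → (32.022,143.866).

Shape 2 is a open polyline drawn with `<path>`. Its stroke #008000 means engrave at S303, F3366. After flipping Y the toolpath is (44.283,50.720) → (45.447,10.457) → (10.084,124.096) → (11.781,24.418) → (19.243,105.694) → (51.847,148.685).

Shape 3 is a line segment drawn with `<polyline>`. Its stroke #008000 means engrave at S303, F3366. After flipping Y the toolpath is (64.735,85.554) → (44.770,127.442).

Shape 4 is a rectangle drawn with `<rect>`. Its stroke #008000 means engrave at S303, F3366. After flipping Y the toolpath is (35.781,86.262) → (70.073,86.262) → (70.073,44.559) → (35.781,44.559) → (35.781,86.262), returning to the start.

Shape 5 is a rectangle drawn with `<path>`. Its stroke #ff8800 means cut at S858, F1255. After flipping Y the toolpath is (38.356,99.554) → (69.204,99.554) → (69.204,47.552) → (38.356,47.552) → (38.356,99.554), returning to the start.

Shape 6 is a open polyline drawn with `<path>`. Its stroke #ff8800 means cut at S858, F1255. After flipping Y the toolpath is (44.279,40.124) → (28.300,33.872) → (51.907,82.685) → (19.061,114.476) → (25.492,51.454) → (39.050,23.863).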